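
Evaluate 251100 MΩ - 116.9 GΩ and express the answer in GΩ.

In GΩ:
  251100 MΩ = 251100 × 10^-3 GΩ = 251.1
  116.9 GΩ → 116.9
Difference: 251.1 - 116.9 = 134.2

134.2 GΩ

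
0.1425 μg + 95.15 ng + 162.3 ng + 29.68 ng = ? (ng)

429.63 ng

In ng:
  0.1425 μg = 0.1425 × 10^3 ng = 142.5
  95.15 ng → 95.15
  162.3 ng → 162.3
  29.68 ng → 29.68
Sum: 142.5 + 95.15 + 162.3 + 29.68 = 429.63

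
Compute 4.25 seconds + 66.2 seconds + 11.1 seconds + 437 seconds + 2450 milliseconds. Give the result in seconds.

In seconds:
  4.25 seconds → 4.25
  66.2 seconds → 66.2
  11.1 seconds → 11.1
  437 seconds → 437
  2450 milliseconds = 2450 × 10⁻³ seconds = 2.45
Sum: 4.25 + 66.2 + 11.1 + 437 + 2.45 = 521

521 seconds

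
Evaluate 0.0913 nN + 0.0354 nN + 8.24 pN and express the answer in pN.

134.94 pN

In pN:
  0.0913 nN = 0.0913 × 10^3 pN = 91.3
  0.0354 nN = 0.0354 × 10^3 pN = 35.4
  8.24 pN → 8.24
Sum: 91.3 + 35.4 + 8.24 = 134.94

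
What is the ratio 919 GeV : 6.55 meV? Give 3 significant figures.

(919 × 10^9) / (6.55 × 10^-3) = 140.3 × 10^12

140000000000000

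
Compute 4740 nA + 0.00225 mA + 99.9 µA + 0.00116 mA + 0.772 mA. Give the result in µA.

In µA:
  4740 nA = 4740 × 10^-3 µA = 4.74
  0.00225 mA = 0.00225 × 10^3 µA = 2.25
  99.9 µA → 99.9
  0.00116 mA = 0.00116 × 10^3 µA = 1.16
  0.772 mA = 0.772 × 10^3 µA = 772
Sum: 4.74 + 2.25 + 99.9 + 1.16 + 772 = 880.05

880.05 µA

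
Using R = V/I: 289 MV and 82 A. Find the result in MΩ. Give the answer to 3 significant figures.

(289 × 10⁶) / (82) = 3.5244 × 10⁶ Ω

3.52 MΩ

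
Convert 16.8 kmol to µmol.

kilo = 10³, micro = 10⁻⁶; factor is 10⁹.
16.8 × 10⁹ = 16800000000

16800000000 µmol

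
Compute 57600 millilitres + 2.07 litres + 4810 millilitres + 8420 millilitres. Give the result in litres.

72.9 litres

In litres:
  57600 millilitres = 57600 × 10⁻³ litres = 57.6
  2.07 litres → 2.07
  4810 millilitres = 4810 × 10⁻³ litres = 4.81
  8420 millilitres = 8420 × 10⁻³ litres = 8.42
Sum: 57.6 + 2.07 + 4.81 + 8.42 = 72.9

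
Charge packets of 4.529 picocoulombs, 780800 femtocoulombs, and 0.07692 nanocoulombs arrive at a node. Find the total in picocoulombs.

862.249 picocoulombs

In picocoulombs:
  4.529 picocoulombs → 4.529
  780800 femtocoulombs = 780800 × 10^-3 picocoulombs = 780.8
  0.07692 nanocoulombs = 0.07692 × 10^3 picocoulombs = 76.92
Sum: 4.529 + 780.8 + 76.92 = 862.249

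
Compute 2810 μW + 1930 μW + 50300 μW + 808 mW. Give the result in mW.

In mW:
  2810 μW = 2810e-3 mW = 2.81
  1930 μW = 1930e-3 mW = 1.93
  50300 μW = 50300e-3 mW = 50.3
  808 mW → 808
Sum: 2.81 + 1.93 + 50.3 + 808 = 863.04

863.04 mW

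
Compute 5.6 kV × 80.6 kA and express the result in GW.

0.45136 GW

5.6 × 10³ × 80.6 × 10³ = 451.36 × 10⁶ W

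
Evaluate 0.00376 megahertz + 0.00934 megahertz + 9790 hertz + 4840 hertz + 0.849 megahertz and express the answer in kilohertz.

In kilohertz:
  0.00376 megahertz = 0.00376 × 10^3 kilohertz = 3.76
  0.00934 megahertz = 0.00934 × 10^3 kilohertz = 9.34
  9790 hertz = 9790 × 10^-3 kilohertz = 9.79
  4840 hertz = 4840 × 10^-3 kilohertz = 4.84
  0.849 megahertz = 0.849 × 10^3 kilohertz = 849
Sum: 3.76 + 9.34 + 9.79 + 4.84 + 849 = 876.73

876.73 kilohertz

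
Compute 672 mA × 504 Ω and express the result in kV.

0.338688 kV

672e-3 × 504 = 338688e-3 V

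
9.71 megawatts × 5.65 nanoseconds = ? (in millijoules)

9.71 × 10⁶ × 5.65 × 10⁻⁹ = 54.8615 × 10⁻³ J

54.8615 millijoules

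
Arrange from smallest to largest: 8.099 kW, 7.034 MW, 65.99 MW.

8.099 kW = 8099 W
7.034 MW = 7034000 W
65.99 MW = 65990000 W

8.099 kW < 7.034 MW < 65.99 MW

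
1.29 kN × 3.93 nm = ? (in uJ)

5.0697 uJ

1.29 × 10³ × 3.93 × 10⁻⁹ = 5.0697 × 10⁻⁶ J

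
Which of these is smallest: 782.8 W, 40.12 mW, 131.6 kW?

40.12 mW

782.8 W = 782.8 W
40.12 mW = 0.04012 W
131.6 kW = 131600 W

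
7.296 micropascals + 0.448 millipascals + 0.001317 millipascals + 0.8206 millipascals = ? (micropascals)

In micropascals:
  7.296 micropascals → 7.296
  0.448 millipascals = 0.448 × 10³ micropascals = 448
  0.001317 millipascals = 0.001317 × 10³ micropascals = 1.317
  0.8206 millipascals = 0.8206 × 10³ micropascals = 820.6
Sum: 7.296 + 448 + 1.317 + 820.6 = 1277.213

1277.213 micropascals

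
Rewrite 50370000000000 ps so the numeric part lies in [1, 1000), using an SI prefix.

= 50.37 s; mantissa already in [1, 1000).

50.37 s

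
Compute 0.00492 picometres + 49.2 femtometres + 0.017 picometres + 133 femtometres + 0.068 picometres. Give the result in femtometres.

In femtometres:
  0.00492 picometres = 0.00492 × 10³ femtometres = 4.92
  49.2 femtometres → 49.2
  0.017 picometres = 0.017 × 10³ femtometres = 17
  133 femtometres → 133
  0.068 picometres = 0.068 × 10³ femtometres = 68
Sum: 4.92 + 49.2 + 17 + 133 + 68 = 272.12

272.12 femtometres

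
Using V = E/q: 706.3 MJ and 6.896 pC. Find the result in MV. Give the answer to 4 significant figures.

(706.3 × 10^6) / (6.896 × 10^-12) = 102.422 × 10^18 V

102400000000000 MV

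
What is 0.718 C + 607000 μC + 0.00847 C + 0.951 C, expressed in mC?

In mC:
  0.718 C = 0.718 × 10^3 mC = 718
  607000 μC = 607000 × 10^-3 mC = 607
  0.00847 C = 0.00847 × 10^3 mC = 8.47
  0.951 C = 0.951 × 10^3 mC = 951
Sum: 718 + 607 + 8.47 + 951 = 2284.47

2284.47 mC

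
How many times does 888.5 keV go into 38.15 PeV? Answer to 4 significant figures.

(38.15 × 10^15) / (888.5 × 10^3) = 0.042938 × 10^12

42940000000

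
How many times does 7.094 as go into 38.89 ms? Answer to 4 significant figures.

5482000000000000

(38.89e-3) / (7.094e-18) = 5.4821e15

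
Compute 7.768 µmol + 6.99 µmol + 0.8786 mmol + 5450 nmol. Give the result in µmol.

In µmol:
  7.768 µmol → 7.768
  6.99 µmol → 6.99
  0.8786 mmol = 0.8786e3 µmol = 878.6
  5450 nmol = 5450e-3 µmol = 5.45
Sum: 7.768 + 6.99 + 878.6 + 5.45 = 898.808

898.808 µmol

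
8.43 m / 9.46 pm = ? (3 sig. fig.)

891000000000

(8.43) / (9.46e-12) = 0.8911e12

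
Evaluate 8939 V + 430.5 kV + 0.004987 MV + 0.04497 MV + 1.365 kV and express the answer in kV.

In kV:
  8939 V = 8939e-3 kV = 8.939
  430.5 kV → 430.5
  0.004987 MV = 0.004987e3 kV = 4.987
  0.04497 MV = 0.04497e3 kV = 44.97
  1.365 kV → 1.365
Sum: 8.939 + 430.5 + 4.987 + 44.97 + 1.365 = 490.761

490.761 kV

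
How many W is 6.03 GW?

giga = 10^9, (no prefix) = 10^0; factor is 10^9.
6.03 × 10^9 = 6030000000

6030000000 W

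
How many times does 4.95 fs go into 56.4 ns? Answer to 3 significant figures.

(56.4 × 10⁻⁹) / (4.95 × 10⁻¹⁵) = 11.39 × 10⁶

11400000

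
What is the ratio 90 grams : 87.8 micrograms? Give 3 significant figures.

1030000

(90) / (87.8e-6) = 1.025e6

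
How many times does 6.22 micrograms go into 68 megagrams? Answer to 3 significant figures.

(68 × 10⁶) / (6.22 × 10⁻⁶) = 10.93 × 10¹²

10900000000000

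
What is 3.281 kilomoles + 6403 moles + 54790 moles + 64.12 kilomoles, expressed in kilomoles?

In kilomoles:
  3.281 kilomoles → 3.281
  6403 moles = 6403 × 10^-3 kilomoles = 6.403
  54790 moles = 54790 × 10^-3 kilomoles = 54.79
  64.12 kilomoles → 64.12
Sum: 3.281 + 6.403 + 54.79 + 64.12 = 128.594

128.594 kilomoles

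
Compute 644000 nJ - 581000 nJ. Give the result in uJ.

63 uJ

In uJ:
  644000 nJ = 644000e-3 uJ = 644
  581000 nJ = 581000e-3 uJ = 581
Difference: 644 - 581 = 63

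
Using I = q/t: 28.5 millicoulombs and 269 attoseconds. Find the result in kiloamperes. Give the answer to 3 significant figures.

106000000000 kiloamperes

(28.5 × 10⁻³) / (269 × 10⁻¹⁸) = 0.10595 × 10¹⁵ A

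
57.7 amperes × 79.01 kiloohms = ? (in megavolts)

57.7 × 79.01 × 10^3 = 4558.877 × 10^3 V

4.558877 megavolts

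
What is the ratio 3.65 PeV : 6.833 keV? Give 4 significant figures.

534200000000

(3.65 × 10^15) / (6.833 × 10^3) = 0.53417 × 10^12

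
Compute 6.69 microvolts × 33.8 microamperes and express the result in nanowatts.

0.226122 nanowatts

6.69e-6 × 33.8e-6 = 226.122e-12 W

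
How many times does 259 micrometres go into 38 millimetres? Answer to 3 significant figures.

(38 × 10^-3) / (259 × 10^-6) = 0.1467 × 10^3

147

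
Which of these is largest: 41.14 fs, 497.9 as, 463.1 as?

41.14 fs = 0.00000000000004114 s
497.9 as = 0.0000000000000004979 s
463.1 as = 0.0000000000000004631 s

41.14 fs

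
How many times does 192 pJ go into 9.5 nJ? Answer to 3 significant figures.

(9.5 × 10⁻⁹) / (192 × 10⁻¹²) = 0.04948 × 10³

49.5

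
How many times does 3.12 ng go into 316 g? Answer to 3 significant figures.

(316) / (3.12 × 10^-9) = 101.3 × 10^9

101000000000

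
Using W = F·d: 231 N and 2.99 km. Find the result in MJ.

0.69069 MJ

231 × 2.99e3 = 690.69e3 J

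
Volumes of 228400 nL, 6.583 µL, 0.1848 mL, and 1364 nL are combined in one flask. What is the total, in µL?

In µL:
  228400 nL = 228400 × 10⁻³ µL = 228.4
  6.583 µL → 6.583
  0.1848 mL = 0.1848 × 10³ µL = 184.8
  1364 nL = 1364 × 10⁻³ µL = 1.364
Sum: 228.4 + 6.583 + 184.8 + 1.364 = 421.147

421.147 µL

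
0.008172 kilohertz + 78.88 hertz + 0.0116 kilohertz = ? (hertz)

98.652 hertz

In hertz:
  0.008172 kilohertz = 0.008172 × 10³ hertz = 8.172
  78.88 hertz → 78.88
  0.0116 kilohertz = 0.0116 × 10³ hertz = 11.6
Sum: 8.172 + 78.88 + 11.6 = 98.652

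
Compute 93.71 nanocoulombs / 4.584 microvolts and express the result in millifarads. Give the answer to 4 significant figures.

20.44 millifarads

(93.71 × 10⁻⁹) / (4.584 × 10⁻⁶) = 20.4428 × 10⁻³ F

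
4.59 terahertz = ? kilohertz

4590000000 kilohertz

tera = 10¹², kilo = 10³; factor is 10⁹.
4.59 × 10⁹ = 4590000000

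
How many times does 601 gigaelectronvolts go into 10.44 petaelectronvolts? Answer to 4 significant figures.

(10.44 × 10¹⁵) / (601 × 10⁹) = 0.017371 × 10⁶

17370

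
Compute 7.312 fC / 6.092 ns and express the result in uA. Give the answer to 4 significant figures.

(7.312e-15) / (6.092e-9) = 1.20026e-6 A

1.200 uA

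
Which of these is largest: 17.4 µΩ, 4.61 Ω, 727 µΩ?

4.61 Ω

17.4 µΩ = 0.0000174 Ω
4.61 Ω = 4.61 Ω
727 µΩ = 0.000727 Ω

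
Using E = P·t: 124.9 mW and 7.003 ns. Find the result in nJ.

0.8746747 nJ

124.9 × 10⁻³ × 7.003 × 10⁻⁹ = 874.6747 × 10⁻¹² J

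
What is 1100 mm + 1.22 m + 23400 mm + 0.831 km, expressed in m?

856.72 m

In m:
  1100 mm = 1100 × 10^-3 m = 1.1
  1.22 m → 1.22
  23400 mm = 23400 × 10^-3 m = 23.4
  0.831 km = 0.831 × 10^3 m = 831
Sum: 1.1 + 1.22 + 23.4 + 831 = 856.72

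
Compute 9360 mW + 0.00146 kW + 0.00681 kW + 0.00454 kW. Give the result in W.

In W:
  9360 mW = 9360 × 10^-3 W = 9.36
  0.00146 kW = 0.00146 × 10^3 W = 1.46
  0.00681 kW = 0.00681 × 10^3 W = 6.81
  0.00454 kW = 0.00454 × 10^3 W = 4.54
Sum: 9.36 + 1.46 + 6.81 + 4.54 = 22.17

22.17 W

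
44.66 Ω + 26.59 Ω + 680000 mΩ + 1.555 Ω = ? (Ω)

In Ω:
  44.66 Ω → 44.66
  26.59 Ω → 26.59
  680000 mΩ = 680000 × 10⁻³ Ω = 680
  1.555 Ω → 1.555
Sum: 44.66 + 26.59 + 680 + 1.555 = 752.805

752.805 Ω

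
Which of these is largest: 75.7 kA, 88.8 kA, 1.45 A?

75.7 kA = 75700 A
88.8 kA = 88800 A
1.45 A = 1.45 A

88.8 kA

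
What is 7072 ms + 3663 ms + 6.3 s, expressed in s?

17.035 s

In s:
  7072 ms = 7072e-3 s = 7.072
  3663 ms = 3663e-3 s = 3.663
  6.3 s → 6.3
Sum: 7.072 + 3.663 + 6.3 = 17.035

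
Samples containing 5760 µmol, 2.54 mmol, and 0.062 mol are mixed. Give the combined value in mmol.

In mmol:
  5760 µmol = 5760 × 10⁻³ mmol = 5.76
  2.54 mmol → 2.54
  0.062 mol = 0.062 × 10³ mmol = 62
Sum: 5.76 + 2.54 + 62 = 70.3

70.3 mmol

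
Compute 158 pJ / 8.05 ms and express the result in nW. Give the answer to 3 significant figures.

(158 × 10^-12) / (8.05 × 10^-3) = 19.627 × 10^-9 W

19.6 nW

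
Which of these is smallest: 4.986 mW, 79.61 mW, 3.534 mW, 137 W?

4.986 mW = 0.004986 W
79.61 mW = 0.07961 W
3.534 mW = 0.003534 W
137 W = 137 W

3.534 mW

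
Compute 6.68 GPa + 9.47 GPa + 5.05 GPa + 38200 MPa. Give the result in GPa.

59.4 GPa

In GPa:
  6.68 GPa → 6.68
  9.47 GPa → 9.47
  5.05 GPa → 5.05
  38200 MPa = 38200 × 10^-3 GPa = 38.2
Sum: 6.68 + 9.47 + 5.05 + 38.2 = 59.4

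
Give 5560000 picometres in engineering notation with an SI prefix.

= 5.56 × 10⁻⁶ metres; 10⁻⁶ is micro.

5.56 micrometres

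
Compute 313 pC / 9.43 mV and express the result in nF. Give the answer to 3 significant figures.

33.2 nF

(313e-12) / (9.43e-3) = 33.192e-9 F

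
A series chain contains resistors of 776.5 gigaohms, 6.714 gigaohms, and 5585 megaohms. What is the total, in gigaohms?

In gigaohms:
  776.5 gigaohms → 776.5
  6.714 gigaohms → 6.714
  5585 megaohms = 5585e-3 gigaohms = 5.585
Sum: 776.5 + 6.714 + 5.585 = 788.799

788.799 gigaohms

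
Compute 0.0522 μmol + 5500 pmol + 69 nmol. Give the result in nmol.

In nmol:
  0.0522 μmol = 0.0522 × 10^3 nmol = 52.2
  5500 pmol = 5500 × 10^-3 nmol = 5.5
  69 nmol → 69
Sum: 52.2 + 5.5 + 69 = 126.7

126.7 nmol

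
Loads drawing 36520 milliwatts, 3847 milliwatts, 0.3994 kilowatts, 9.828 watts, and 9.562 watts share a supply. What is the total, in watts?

459.157 watts

In watts:
  36520 milliwatts = 36520 × 10⁻³ watts = 36.52
  3847 milliwatts = 3847 × 10⁻³ watts = 3.847
  0.3994 kilowatts = 0.3994 × 10³ watts = 399.4
  9.828 watts → 9.828
  9.562 watts → 9.562
Sum: 36.52 + 3.847 + 399.4 + 9.828 + 9.562 = 459.157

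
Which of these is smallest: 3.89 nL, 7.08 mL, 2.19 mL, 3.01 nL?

3.89 nL = 0.00000000389 L
7.08 mL = 0.00708 L
2.19 mL = 0.00219 L
3.01 nL = 0.00000000301 L

3.01 nL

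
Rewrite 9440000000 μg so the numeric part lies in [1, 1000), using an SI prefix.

= 9.44 × 10^3 g; 10^3 is kilo.

9.44 kg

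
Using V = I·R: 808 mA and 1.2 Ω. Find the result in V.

0.9696 V

808 × 10⁻³ × 1.2 = 969.6 × 10⁻³ V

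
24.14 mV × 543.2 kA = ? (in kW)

13.112848 kW

24.14 × 10⁻³ × 543.2 × 10³ = 13112.848 W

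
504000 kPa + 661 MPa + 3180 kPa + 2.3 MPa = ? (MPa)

In MPa:
  504000 kPa = 504000 × 10⁻³ MPa = 504
  661 MPa → 661
  3180 kPa = 3180 × 10⁻³ MPa = 3.18
  2.3 MPa → 2.3
Sum: 504 + 661 + 3.18 + 2.3 = 1170.48

1170.48 MPa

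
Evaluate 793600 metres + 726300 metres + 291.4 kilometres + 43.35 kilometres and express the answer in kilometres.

In kilometres:
  793600 metres = 793600 × 10^-3 kilometres = 793.6
  726300 metres = 726300 × 10^-3 kilometres = 726.3
  291.4 kilometres → 291.4
  43.35 kilometres → 43.35
Sum: 793.6 + 726.3 + 291.4 + 43.35 = 1854.65

1854.65 kilometres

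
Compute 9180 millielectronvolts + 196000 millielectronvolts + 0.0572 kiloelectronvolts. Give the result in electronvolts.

In electronvolts:
  9180 millielectronvolts = 9180 × 10^-3 electronvolts = 9.18
  196000 millielectronvolts = 196000 × 10^-3 electronvolts = 196
  0.0572 kiloelectronvolts = 0.0572 × 10^3 electronvolts = 57.2
Sum: 9.18 + 196 + 57.2 = 262.38

262.38 electronvolts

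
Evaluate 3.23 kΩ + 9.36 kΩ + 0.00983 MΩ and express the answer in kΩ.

22.42 kΩ

In kΩ:
  3.23 kΩ → 3.23
  9.36 kΩ → 9.36
  0.00983 MΩ = 0.00983 × 10^3 kΩ = 9.83
Sum: 3.23 + 9.36 + 9.83 = 22.42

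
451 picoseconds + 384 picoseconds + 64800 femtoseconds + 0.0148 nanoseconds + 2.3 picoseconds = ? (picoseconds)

916.9 picoseconds

In picoseconds:
  451 picoseconds → 451
  384 picoseconds → 384
  64800 femtoseconds = 64800 × 10⁻³ picoseconds = 64.8
  0.0148 nanoseconds = 0.0148 × 10³ picoseconds = 14.8
  2.3 picoseconds → 2.3
Sum: 451 + 384 + 64.8 + 14.8 + 2.3 = 916.9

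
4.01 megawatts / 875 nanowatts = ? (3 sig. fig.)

4580000000000

(4.01 × 10^6) / (875 × 10^-9) = 0.004583 × 10^15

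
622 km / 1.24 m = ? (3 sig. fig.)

(622e3) / (1.24) = 501.6e3

502000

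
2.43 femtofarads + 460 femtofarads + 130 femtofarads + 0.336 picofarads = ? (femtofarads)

928.43 femtofarads

In femtofarads:
  2.43 femtofarads → 2.43
  460 femtofarads → 460
  130 femtofarads → 130
  0.336 picofarads = 0.336 × 10^3 femtofarads = 336
Sum: 2.43 + 460 + 130 + 336 = 928.43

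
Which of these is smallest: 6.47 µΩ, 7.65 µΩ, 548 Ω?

6.47 µΩ

6.47 µΩ = 0.00000647 Ω
7.65 µΩ = 0.00000765 Ω
548 Ω = 548 Ω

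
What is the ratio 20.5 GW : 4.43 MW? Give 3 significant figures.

4630

(20.5e9) / (4.43e6) = 4.628e3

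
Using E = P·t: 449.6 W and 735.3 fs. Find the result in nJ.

449.6 × 735.3 × 10^-15 = 330590.88 × 10^-15 J

0.33059088 nJ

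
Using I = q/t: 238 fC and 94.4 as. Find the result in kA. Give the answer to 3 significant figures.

(238 × 10⁻¹⁵) / (94.4 × 10⁻¹⁸) = 2.5212 × 10³ A

2.52 kA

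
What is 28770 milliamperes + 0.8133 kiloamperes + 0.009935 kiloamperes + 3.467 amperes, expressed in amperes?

In amperes:
  28770 milliamperes = 28770 × 10^-3 amperes = 28.77
  0.8133 kiloamperes = 0.8133 × 10^3 amperes = 813.3
  0.009935 kiloamperes = 0.009935 × 10^3 amperes = 9.935
  3.467 amperes → 3.467
Sum: 28.77 + 813.3 + 9.935 + 3.467 = 855.472

855.472 amperes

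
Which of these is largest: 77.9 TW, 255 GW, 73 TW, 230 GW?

77.9 TW = 77900000000000 W
255 GW = 255000000000 W
73 TW = 73000000000000 W
230 GW = 230000000000 W

77.9 TW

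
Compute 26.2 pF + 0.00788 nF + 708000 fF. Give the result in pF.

742.08 pF

In pF:
  26.2 pF → 26.2
  0.00788 nF = 0.00788e3 pF = 7.88
  708000 fF = 708000e-3 pF = 708
Sum: 26.2 + 7.88 + 708 = 742.08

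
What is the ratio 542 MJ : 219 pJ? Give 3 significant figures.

(542e6) / (219e-12) = 2.475e18

2470000000000000000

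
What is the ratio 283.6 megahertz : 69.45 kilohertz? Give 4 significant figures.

(283.6e6) / (69.45e3) = 4.0835e3

4084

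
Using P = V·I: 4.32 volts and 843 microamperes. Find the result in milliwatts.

4.32 × 843e-6 = 3641.76e-6 W

3.64176 milliwatts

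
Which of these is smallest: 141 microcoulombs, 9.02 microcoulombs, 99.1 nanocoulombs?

141 microcoulombs = 0.000141 coulombs
9.02 microcoulombs = 0.00000902 coulombs
99.1 nanocoulombs = 0.0000000991 coulombs

99.1 nanocoulombs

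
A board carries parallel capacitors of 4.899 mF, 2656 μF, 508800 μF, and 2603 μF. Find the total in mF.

In mF:
  4.899 mF → 4.899
  2656 μF = 2656e-3 mF = 2.656
  508800 μF = 508800e-3 mF = 508.8
  2603 μF = 2603e-3 mF = 2.603
Sum: 4.899 + 2.656 + 508.8 + 2.603 = 518.958

518.958 mF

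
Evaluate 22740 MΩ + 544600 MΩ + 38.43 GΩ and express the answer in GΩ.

In GΩ:
  22740 MΩ = 22740e-3 GΩ = 22.74
  544600 MΩ = 544600e-3 GΩ = 544.6
  38.43 GΩ → 38.43
Sum: 22.74 + 544.6 + 38.43 = 605.77

605.77 GΩ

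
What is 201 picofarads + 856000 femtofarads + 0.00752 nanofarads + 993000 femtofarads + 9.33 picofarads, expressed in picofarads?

In picofarads:
  201 picofarads → 201
  856000 femtofarads = 856000 × 10^-3 picofarads = 856
  0.00752 nanofarads = 0.00752 × 10^3 picofarads = 7.52
  993000 femtofarads = 993000 × 10^-3 picofarads = 993
  9.33 picofarads → 9.33
Sum: 201 + 856 + 7.52 + 993 + 9.33 = 2066.85

2066.85 picofarads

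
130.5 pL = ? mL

0.0000001305 mL

pico = 10⁻¹², milli = 10⁻³; factor is 10⁻⁹.
130.5 × 10⁻⁹ = 0.0000001305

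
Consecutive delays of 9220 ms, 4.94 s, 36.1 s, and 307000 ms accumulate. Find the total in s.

357.26 s

In s:
  9220 ms = 9220e-3 s = 9.22
  4.94 s → 4.94
  36.1 s → 36.1
  307000 ms = 307000e-3 s = 307
Sum: 9.22 + 4.94 + 36.1 + 307 = 357.26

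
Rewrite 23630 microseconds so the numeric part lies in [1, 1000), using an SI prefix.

= 23.63 × 10^-3 seconds; 10^-3 is milli.

23.63 milliseconds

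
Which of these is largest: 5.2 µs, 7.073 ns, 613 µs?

5.2 µs = 0.0000052 s
7.073 ns = 0.000000007073 s
613 µs = 0.000613 s

613 µs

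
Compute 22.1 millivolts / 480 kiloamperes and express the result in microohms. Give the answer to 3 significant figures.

0.0460 microohms

(22.1e-3) / (480e3) = 0.046042e-6 Ω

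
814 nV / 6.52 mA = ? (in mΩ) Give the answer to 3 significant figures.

0.125 mΩ

(814e-9) / (6.52e-3) = 124.85e-6 Ω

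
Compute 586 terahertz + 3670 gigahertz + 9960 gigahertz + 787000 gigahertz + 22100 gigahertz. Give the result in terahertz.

In terahertz:
  586 terahertz → 586
  3670 gigahertz = 3670e-3 terahertz = 3.67
  9960 gigahertz = 9960e-3 terahertz = 9.96
  787000 gigahertz = 787000e-3 terahertz = 787
  22100 gigahertz = 22100e-3 terahertz = 22.1
Sum: 586 + 3.67 + 9.96 + 787 + 22.1 = 1408.73

1408.73 terahertz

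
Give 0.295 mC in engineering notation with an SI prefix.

= 295 × 10⁻⁶ C; 10⁻⁶ is micro.

295 μC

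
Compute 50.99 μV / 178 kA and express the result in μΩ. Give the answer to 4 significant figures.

(50.99 × 10^-6) / (178 × 10^3) = 0.286461 × 10^-9 Ω

0.0002865 μΩ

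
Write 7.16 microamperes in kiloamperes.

micro = 1e-6, kilo = 1e3; factor is 1e-9.
7.16 × 1e-9 = 0.00000000716

0.00000000716 kiloamperes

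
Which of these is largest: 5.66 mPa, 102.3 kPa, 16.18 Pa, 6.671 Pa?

102.3 kPa

5.66 mPa = 0.00566 Pa
102.3 kPa = 102300 Pa
16.18 Pa = 16.18 Pa
6.671 Pa = 6.671 Pa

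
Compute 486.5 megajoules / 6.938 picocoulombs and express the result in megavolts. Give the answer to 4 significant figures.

70120000000000 megavolts

(486.5 × 10^6) / (6.938 × 10^-12) = 70.1211 × 10^18 V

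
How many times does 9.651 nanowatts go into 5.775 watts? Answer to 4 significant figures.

598400000

(5.775) / (9.651 × 10^-9) = 0.59838 × 10^9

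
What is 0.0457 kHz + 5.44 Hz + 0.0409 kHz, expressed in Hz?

92.04 Hz

In Hz:
  0.0457 kHz = 0.0457 × 10³ Hz = 45.7
  5.44 Hz → 5.44
  0.0409 kHz = 0.0409 × 10³ Hz = 40.9
Sum: 45.7 + 5.44 + 40.9 = 92.04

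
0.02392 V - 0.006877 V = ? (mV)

17.043 mV

In mV:
  0.02392 V = 0.02392e3 mV = 23.92
  0.006877 V = 0.006877e3 mV = 6.877
Difference: 23.92 - 6.877 = 17.043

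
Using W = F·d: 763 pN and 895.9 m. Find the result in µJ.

763e-12 × 895.9 = 683571.7e-12 J

0.6835717 µJ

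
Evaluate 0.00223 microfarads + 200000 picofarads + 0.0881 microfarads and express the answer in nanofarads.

290.33 nanofarads

In nanofarads:
  0.00223 microfarads = 0.00223 × 10^3 nanofarads = 2.23
  200000 picofarads = 200000 × 10^-3 nanofarads = 200
  0.0881 microfarads = 0.0881 × 10^3 nanofarads = 88.1
Sum: 2.23 + 200 + 88.1 = 290.33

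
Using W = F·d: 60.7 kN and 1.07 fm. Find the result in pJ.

64.949 pJ

60.7 × 10³ × 1.07 × 10⁻¹⁵ = 64.949 × 10⁻¹² J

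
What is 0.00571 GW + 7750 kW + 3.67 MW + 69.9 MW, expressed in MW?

In MW:
  0.00571 GW = 0.00571 × 10³ MW = 5.71
  7750 kW = 7750 × 10⁻³ MW = 7.75
  3.67 MW → 3.67
  69.9 MW → 69.9
Sum: 5.71 + 7.75 + 3.67 + 69.9 = 87.03

87.03 MW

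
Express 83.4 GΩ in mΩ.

giga = 1e9, milli = 1e-3; factor is 1e12.
83.4 × 1e12 = 83400000000000

83400000000000 mΩ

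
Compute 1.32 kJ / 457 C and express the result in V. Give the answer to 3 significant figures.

2.89 V

(1.32 × 10³) / (457) = 0.0028884 × 10³ V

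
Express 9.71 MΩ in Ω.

mega = 10⁶, (no prefix) = 10⁰; factor is 10⁶.
9.71 × 10⁶ = 9710000

9710000 Ω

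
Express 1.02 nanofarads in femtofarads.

nano = 1e-9, femto = 1e-15; factor is 1e6.
1.02 × 1e6 = 1020000

1020000 femtofarads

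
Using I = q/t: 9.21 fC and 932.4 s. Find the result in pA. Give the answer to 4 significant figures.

0.000009878 pA

(9.21 × 10^-15) / (932.4) = 0.00987773 × 10^-15 A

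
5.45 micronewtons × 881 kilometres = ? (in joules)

4.80145 joules

5.45 × 10^-6 × 881 × 10^3 = 4801.45 × 10^-3 J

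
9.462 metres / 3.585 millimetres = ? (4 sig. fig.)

(9.462) / (3.585 × 10⁻³) = 2.6393 × 10³

2639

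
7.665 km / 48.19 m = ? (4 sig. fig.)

159.1

(7.665 × 10^3) / (48.19) = 0.15906 × 10^3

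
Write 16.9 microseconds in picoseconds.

micro = 10⁻⁶, pico = 10⁻¹²; factor is 10⁶.
16.9 × 10⁶ = 16900000

16900000 picoseconds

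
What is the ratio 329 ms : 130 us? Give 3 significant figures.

2530

(329 × 10^-3) / (130 × 10^-6) = 2.531 × 10^3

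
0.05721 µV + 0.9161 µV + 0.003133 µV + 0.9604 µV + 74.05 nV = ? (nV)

In nV:
  0.05721 µV = 0.05721 × 10³ nV = 57.21
  0.9161 µV = 0.9161 × 10³ nV = 916.1
  0.003133 µV = 0.003133 × 10³ nV = 3.133
  0.9604 µV = 0.9604 × 10³ nV = 960.4
  74.05 nV → 74.05
Sum: 57.21 + 916.1 + 3.133 + 960.4 + 74.05 = 2010.893

2010.893 nV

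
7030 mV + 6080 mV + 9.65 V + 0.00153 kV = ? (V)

24.29 V

In V:
  7030 mV = 7030 × 10^-3 V = 7.03
  6080 mV = 6080 × 10^-3 V = 6.08
  9.65 V → 9.65
  0.00153 kV = 0.00153 × 10^3 V = 1.53
Sum: 7.03 + 6.08 + 9.65 + 1.53 = 24.29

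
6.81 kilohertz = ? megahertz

kilo = 1e3, mega = 1e6; factor is 1e-3.
6.81 × 1e-3 = 0.00681

0.00681 megahertz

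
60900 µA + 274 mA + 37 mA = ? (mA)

In mA:
  60900 µA = 60900 × 10^-3 mA = 60.9
  274 mA → 274
  37 mA → 37
Sum: 60.9 + 274 + 37 = 371.9

371.9 mA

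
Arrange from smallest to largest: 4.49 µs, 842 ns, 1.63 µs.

4.49 µs = 0.00000449 s
842 ns = 0.000000842 s
1.63 µs = 0.00000163 s

842 ns < 1.63 µs < 4.49 µs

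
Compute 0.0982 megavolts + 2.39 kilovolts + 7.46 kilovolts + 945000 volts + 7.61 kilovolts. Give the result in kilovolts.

In kilovolts:
  0.0982 megavolts = 0.0982 × 10^3 kilovolts = 98.2
  2.39 kilovolts → 2.39
  7.46 kilovolts → 7.46
  945000 volts = 945000 × 10^-3 kilovolts = 945
  7.61 kilovolts → 7.61
Sum: 98.2 + 2.39 + 7.46 + 945 + 7.61 = 1060.66

1060.66 kilovolts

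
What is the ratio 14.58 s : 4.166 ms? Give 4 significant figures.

3500

(14.58) / (4.166e-3) = 3.4998e3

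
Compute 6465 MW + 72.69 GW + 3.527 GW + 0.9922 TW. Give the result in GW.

In GW:
  6465 MW = 6465 × 10^-3 GW = 6.465
  72.69 GW → 72.69
  3.527 GW → 3.527
  0.9922 TW = 0.9922 × 10^3 GW = 992.2
Sum: 6.465 + 72.69 + 3.527 + 992.2 = 1074.882

1074.882 GW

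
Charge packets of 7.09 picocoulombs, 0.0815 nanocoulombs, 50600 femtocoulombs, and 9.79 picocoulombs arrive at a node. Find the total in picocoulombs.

In picocoulombs:
  7.09 picocoulombs → 7.09
  0.0815 nanocoulombs = 0.0815e3 picocoulombs = 81.5
  50600 femtocoulombs = 50600e-3 picocoulombs = 50.6
  9.79 picocoulombs → 9.79
Sum: 7.09 + 81.5 + 50.6 + 9.79 = 148.98

148.98 picocoulombs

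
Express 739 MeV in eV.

739000000 eV

mega = 1e6, (no prefix) = 1e0; factor is 1e6.
739 × 1e6 = 739000000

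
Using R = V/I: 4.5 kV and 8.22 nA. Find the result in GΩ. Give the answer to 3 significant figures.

(4.5e3) / (8.22e-9) = 0.54745e12 Ω

547 GΩ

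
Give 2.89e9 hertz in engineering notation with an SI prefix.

= 2.89e9 hertz; 1e9 is giga.

2.89 gigahertz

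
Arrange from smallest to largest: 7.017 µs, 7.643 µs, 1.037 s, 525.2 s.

7.017 µs = 0.000007017 s
7.643 µs = 0.000007643 s
1.037 s = 1.037 s
525.2 s = 525.2 s

7.017 µs < 7.643 µs < 1.037 s < 525.2 s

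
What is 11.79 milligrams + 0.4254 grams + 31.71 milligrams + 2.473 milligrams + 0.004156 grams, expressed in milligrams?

In milligrams:
  11.79 milligrams → 11.79
  0.4254 grams = 0.4254 × 10³ milligrams = 425.4
  31.71 milligrams → 31.71
  2.473 milligrams → 2.473
  0.004156 grams = 0.004156 × 10³ milligrams = 4.156
Sum: 11.79 + 425.4 + 31.71 + 2.473 + 4.156 = 475.529

475.529 milligrams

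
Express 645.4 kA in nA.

645400000000000 nA

kilo = 10^3, nano = 10^-9; factor is 10^12.
645.4 × 10^12 = 645400000000000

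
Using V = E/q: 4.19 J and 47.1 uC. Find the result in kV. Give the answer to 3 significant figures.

(4.19) / (47.1 × 10⁻⁶) = 0.08896 × 10⁶ V

89.0 kV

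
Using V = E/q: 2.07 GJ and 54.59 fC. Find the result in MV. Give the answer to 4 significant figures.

(2.07e9) / (54.59e-15) = 0.037919e24 V

37920000000000000 MV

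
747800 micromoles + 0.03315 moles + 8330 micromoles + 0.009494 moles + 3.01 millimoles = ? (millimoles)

801.784 millimoles

In millimoles:
  747800 micromoles = 747800 × 10^-3 millimoles = 747.8
  0.03315 moles = 0.03315 × 10^3 millimoles = 33.15
  8330 micromoles = 8330 × 10^-3 millimoles = 8.33
  0.009494 moles = 0.009494 × 10^3 millimoles = 9.494
  3.01 millimoles → 3.01
Sum: 747.8 + 33.15 + 8.33 + 9.494 + 3.01 = 801.784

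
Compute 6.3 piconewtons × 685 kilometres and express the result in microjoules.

4.3155 microjoules

6.3e-12 × 685e3 = 4315.5e-9 J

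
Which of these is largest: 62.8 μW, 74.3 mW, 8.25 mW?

62.8 μW = 0.0000628 W
74.3 mW = 0.0743 W
8.25 mW = 0.00825 W

74.3 mW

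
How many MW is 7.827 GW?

giga = 10^9, mega = 10^6; factor is 10^3.
7.827 × 10^3 = 7827

7827 MW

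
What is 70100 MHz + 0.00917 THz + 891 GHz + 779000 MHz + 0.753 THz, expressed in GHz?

2502.27 GHz

In GHz:
  70100 MHz = 70100 × 10⁻³ GHz = 70.1
  0.00917 THz = 0.00917 × 10³ GHz = 9.17
  891 GHz → 891
  779000 MHz = 779000 × 10⁻³ GHz = 779
  0.753 THz = 0.753 × 10³ GHz = 753
Sum: 70.1 + 9.17 + 891 + 779 + 753 = 2502.27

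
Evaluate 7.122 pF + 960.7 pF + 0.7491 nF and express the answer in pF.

In pF:
  7.122 pF → 7.122
  960.7 pF → 960.7
  0.7491 nF = 0.7491 × 10³ pF = 749.1
Sum: 7.122 + 960.7 + 749.1 = 1716.922

1716.922 pF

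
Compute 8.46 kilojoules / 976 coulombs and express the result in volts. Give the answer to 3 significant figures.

(8.46 × 10^3) / (976) = 0.008668 × 10^3 V

8.67 volts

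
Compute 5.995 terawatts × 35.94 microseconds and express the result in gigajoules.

0.2154603 gigajoules

5.995 × 10¹² × 35.94 × 10⁻⁶ = 215.4603 × 10⁶ J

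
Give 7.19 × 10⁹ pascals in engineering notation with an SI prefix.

7.19 gigapascals

= 7.19 × 10⁹ pascals; 10⁹ is giga.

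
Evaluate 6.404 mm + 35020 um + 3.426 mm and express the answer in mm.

In mm:
  6.404 mm → 6.404
  35020 um = 35020 × 10⁻³ mm = 35.02
  3.426 mm → 3.426
Sum: 6.404 + 35.02 + 3.426 = 44.85

44.85 mm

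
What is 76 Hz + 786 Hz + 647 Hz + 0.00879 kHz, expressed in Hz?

In Hz:
  76 Hz → 76
  786 Hz → 786
  647 Hz → 647
  0.00879 kHz = 0.00879e3 Hz = 8.79
Sum: 76 + 786 + 647 + 8.79 = 1517.79

1517.79 Hz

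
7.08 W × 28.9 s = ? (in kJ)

7.08 × 28.9 = 204.612 J

0.204612 kJ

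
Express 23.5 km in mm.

23500000 mm

kilo = 10³, milli = 10⁻³; factor is 10⁶.
23.5 × 10⁶ = 23500000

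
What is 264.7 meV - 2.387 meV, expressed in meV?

262.313 meV

In meV:
  264.7 meV → 264.7
  2.387 meV → 2.387
Difference: 264.7 - 2.387 = 262.313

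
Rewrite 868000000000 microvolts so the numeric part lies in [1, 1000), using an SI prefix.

868 kilovolts

= 868 × 10³ volts; 10³ is kilo.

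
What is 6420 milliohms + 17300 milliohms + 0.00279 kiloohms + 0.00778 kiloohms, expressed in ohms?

In ohms:
  6420 milliohms = 6420 × 10⁻³ ohms = 6.42
  17300 milliohms = 17300 × 10⁻³ ohms = 17.3
  0.00279 kiloohms = 0.00279 × 10³ ohms = 2.79
  0.00778 kiloohms = 0.00778 × 10³ ohms = 7.78
Sum: 6.42 + 17.3 + 2.79 + 7.78 = 34.29

34.29 ohms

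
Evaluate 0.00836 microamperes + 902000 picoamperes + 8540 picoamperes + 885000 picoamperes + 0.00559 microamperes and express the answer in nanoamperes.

In nanoamperes:
  0.00836 microamperes = 0.00836e3 nanoamperes = 8.36
  902000 picoamperes = 902000e-3 nanoamperes = 902
  8540 picoamperes = 8540e-3 nanoamperes = 8.54
  885000 picoamperes = 885000e-3 nanoamperes = 885
  0.00559 microamperes = 0.00559e3 nanoamperes = 5.59
Sum: 8.36 + 902 + 8.54 + 885 + 5.59 = 1809.49

1809.49 nanoamperes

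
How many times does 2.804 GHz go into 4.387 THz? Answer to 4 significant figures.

(4.387e12) / (2.804e9) = 1.5646e3

1565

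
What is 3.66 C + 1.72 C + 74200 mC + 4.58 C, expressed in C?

84.16 C

In C:
  3.66 C → 3.66
  1.72 C → 1.72
  74200 mC = 74200e-3 C = 74.2
  4.58 C → 4.58
Sum: 3.66 + 1.72 + 74.2 + 4.58 = 84.16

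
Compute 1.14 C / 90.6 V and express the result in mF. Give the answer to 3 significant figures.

(1.14) / (90.6) = 0.012583 F

12.6 mF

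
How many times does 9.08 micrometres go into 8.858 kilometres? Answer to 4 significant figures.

(8.858e3) / (9.08e-6) = 0.97555e9

975600000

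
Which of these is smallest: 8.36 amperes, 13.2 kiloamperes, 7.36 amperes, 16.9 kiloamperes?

7.36 amperes

8.36 amperes = 8.36 amperes
13.2 kiloamperes = 13200 amperes
7.36 amperes = 7.36 amperes
16.9 kiloamperes = 16900 amperes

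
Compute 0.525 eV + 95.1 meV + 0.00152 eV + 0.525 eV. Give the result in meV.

In meV:
  0.525 eV = 0.525 × 10³ meV = 525
  95.1 meV → 95.1
  0.00152 eV = 0.00152 × 10³ meV = 1.52
  0.525 eV = 0.525 × 10³ meV = 525
Sum: 525 + 95.1 + 1.52 + 525 = 1146.62

1146.62 meV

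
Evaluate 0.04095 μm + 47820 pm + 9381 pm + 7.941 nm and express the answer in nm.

106.092 nm

In nm:
  0.04095 μm = 0.04095 × 10^3 nm = 40.95
  47820 pm = 47820 × 10^-3 nm = 47.82
  9381 pm = 9381 × 10^-3 nm = 9.381
  7.941 nm → 7.941
Sum: 40.95 + 47.82 + 9.381 + 7.941 = 106.092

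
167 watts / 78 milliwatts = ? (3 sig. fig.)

(167) / (78 × 10⁻³) = 2.141 × 10³

2140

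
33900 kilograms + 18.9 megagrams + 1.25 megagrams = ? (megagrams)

54.05 megagrams

In megagrams:
  33900 kilograms = 33900e-3 megagrams = 33.9
  18.9 megagrams → 18.9
  1.25 megagrams → 1.25
Sum: 33.9 + 18.9 + 1.25 = 54.05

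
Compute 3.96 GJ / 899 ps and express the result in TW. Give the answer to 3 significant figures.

(3.96 × 10^9) / (899 × 10^-12) = 0.0044049 × 10^21 W

4400000 TW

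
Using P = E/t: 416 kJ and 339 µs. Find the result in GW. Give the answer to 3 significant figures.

1.23 GW

(416e3) / (339e-6) = 1.2271e9 W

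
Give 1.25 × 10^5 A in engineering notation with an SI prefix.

125 kA

= 125 × 10^3 A; 10^3 is kilo.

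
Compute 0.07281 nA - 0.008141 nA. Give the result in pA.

In pA:
  0.07281 nA = 0.07281e3 pA = 72.81
  0.008141 nA = 0.008141e3 pA = 8.141
Difference: 72.81 - 8.141 = 64.669

64.669 pA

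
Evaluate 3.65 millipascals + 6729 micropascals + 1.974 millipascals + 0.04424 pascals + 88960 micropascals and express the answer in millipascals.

145.553 millipascals

In millipascals:
  3.65 millipascals → 3.65
  6729 micropascals = 6729 × 10⁻³ millipascals = 6.729
  1.974 millipascals → 1.974
  0.04424 pascals = 0.04424 × 10³ millipascals = 44.24
  88960 micropascals = 88960 × 10⁻³ millipascals = 88.96
Sum: 3.65 + 6.729 + 1.974 + 44.24 + 88.96 = 145.553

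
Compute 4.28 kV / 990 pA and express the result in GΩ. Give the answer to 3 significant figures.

(4.28 × 10^3) / (990 × 10^-12) = 0.0043232 × 10^15 Ω

4320 GΩ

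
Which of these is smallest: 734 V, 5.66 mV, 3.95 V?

5.66 mV

734 V = 734 V
5.66 mV = 0.00566 V
3.95 V = 3.95 V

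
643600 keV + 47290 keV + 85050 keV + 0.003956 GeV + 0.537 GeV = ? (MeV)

In MeV:
  643600 keV = 643600 × 10^-3 MeV = 643.6
  47290 keV = 47290 × 10^-3 MeV = 47.29
  85050 keV = 85050 × 10^-3 MeV = 85.05
  0.003956 GeV = 0.003956 × 10^3 MeV = 3.956
  0.537 GeV = 0.537 × 10^3 MeV = 537
Sum: 643.6 + 47.29 + 85.05 + 3.956 + 537 = 1316.896

1316.896 MeV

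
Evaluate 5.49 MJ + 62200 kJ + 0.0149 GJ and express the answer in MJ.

82.59 MJ

In MJ:
  5.49 MJ → 5.49
  62200 kJ = 62200 × 10⁻³ MJ = 62.2
  0.0149 GJ = 0.0149 × 10³ MJ = 14.9
Sum: 5.49 + 62.2 + 14.9 = 82.59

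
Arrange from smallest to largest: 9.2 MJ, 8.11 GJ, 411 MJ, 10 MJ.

9.2 MJ < 10 MJ < 411 MJ < 8.11 GJ

9.2 MJ = 9200000 J
8.11 GJ = 8110000000 J
411 MJ = 411000000 J
10 MJ = 10000000 J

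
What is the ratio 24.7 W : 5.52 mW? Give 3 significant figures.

(24.7) / (5.52e-3) = 4.475e3

4470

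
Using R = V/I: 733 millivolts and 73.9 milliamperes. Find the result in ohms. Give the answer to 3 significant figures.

(733 × 10⁻³) / (73.9 × 10⁻³) = 9.9188 Ω

9.92 ohms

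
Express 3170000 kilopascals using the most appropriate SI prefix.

3.17 gigapascals

= 3.17e9 pascals; 1e9 is giga.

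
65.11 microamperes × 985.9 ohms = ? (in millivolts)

64.191949 millivolts

65.11 × 10^-6 × 985.9 = 64191.949 × 10^-6 V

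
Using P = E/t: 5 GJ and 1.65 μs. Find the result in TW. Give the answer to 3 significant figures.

(5 × 10⁹) / (1.65 × 10⁻⁶) = 3.0303 × 10¹⁵ W

3030 TW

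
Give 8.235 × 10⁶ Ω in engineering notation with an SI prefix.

8.235 MΩ

= 8.235 × 10⁶ Ω; 10⁶ is mega.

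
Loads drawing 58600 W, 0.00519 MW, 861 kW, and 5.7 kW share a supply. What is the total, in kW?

In kW:
  58600 W = 58600e-3 kW = 58.6
  0.00519 MW = 0.00519e3 kW = 5.19
  861 kW → 861
  5.7 kW → 5.7
Sum: 58.6 + 5.19 + 861 + 5.7 = 930.49

930.49 kW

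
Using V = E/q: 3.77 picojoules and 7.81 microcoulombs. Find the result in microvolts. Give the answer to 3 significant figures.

(3.77 × 10^-12) / (7.81 × 10^-6) = 0.48271 × 10^-6 V

0.483 microvolts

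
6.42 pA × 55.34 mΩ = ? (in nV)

0.0003552828 nV

6.42 × 10⁻¹² × 55.34 × 10⁻³ = 355.2828 × 10⁻¹⁵ V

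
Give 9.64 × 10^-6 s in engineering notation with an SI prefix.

9.64 μs

= 9.64 × 10^-6 s; 10^-6 is micro.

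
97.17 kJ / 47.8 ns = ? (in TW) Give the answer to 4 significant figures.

(97.17 × 10^3) / (47.8 × 10^-9) = 2.03285 × 10^12 W

2.033 TW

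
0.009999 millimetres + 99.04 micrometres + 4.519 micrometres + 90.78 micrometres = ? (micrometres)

204.338 micrometres

In micrometres:
  0.009999 millimetres = 0.009999 × 10^3 micrometres = 9.999
  99.04 micrometres → 99.04
  4.519 micrometres → 4.519
  90.78 micrometres → 90.78
Sum: 9.999 + 99.04 + 4.519 + 90.78 = 204.338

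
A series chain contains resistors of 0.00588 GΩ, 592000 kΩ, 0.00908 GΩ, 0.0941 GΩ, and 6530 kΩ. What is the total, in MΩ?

In MΩ:
  0.00588 GΩ = 0.00588e3 MΩ = 5.88
  592000 kΩ = 592000e-3 MΩ = 592
  0.00908 GΩ = 0.00908e3 MΩ = 9.08
  0.0941 GΩ = 0.0941e3 MΩ = 94.1
  6530 kΩ = 6530e-3 MΩ = 6.53
Sum: 5.88 + 592 + 9.08 + 94.1 + 6.53 = 707.59

707.59 MΩ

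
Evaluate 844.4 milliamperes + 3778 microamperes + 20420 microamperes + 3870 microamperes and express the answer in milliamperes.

872.468 milliamperes

In milliamperes:
  844.4 milliamperes → 844.4
  3778 microamperes = 3778 × 10^-3 milliamperes = 3.778
  20420 microamperes = 20420 × 10^-3 milliamperes = 20.42
  3870 microamperes = 3870 × 10^-3 milliamperes = 3.87
Sum: 844.4 + 3.778 + 20.42 + 3.87 = 872.468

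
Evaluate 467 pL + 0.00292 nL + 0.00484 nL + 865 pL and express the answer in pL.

In pL:
  467 pL → 467
  0.00292 nL = 0.00292e3 pL = 2.92
  0.00484 nL = 0.00484e3 pL = 4.84
  865 pL → 865
Sum: 467 + 2.92 + 4.84 + 865 = 1339.76

1339.76 pL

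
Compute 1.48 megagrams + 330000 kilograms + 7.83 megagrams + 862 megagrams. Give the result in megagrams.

1201.31 megagrams

In megagrams:
  1.48 megagrams → 1.48
  330000 kilograms = 330000 × 10^-3 megagrams = 330
  7.83 megagrams → 7.83
  862 megagrams → 862
Sum: 1.48 + 330 + 7.83 + 862 = 1201.31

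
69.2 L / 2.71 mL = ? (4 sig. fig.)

25540

(69.2) / (2.71e-3) = 25.535e3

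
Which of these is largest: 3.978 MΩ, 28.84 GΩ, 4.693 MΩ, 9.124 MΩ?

28.84 GΩ

3.978 MΩ = 3978000 Ω
28.84 GΩ = 28840000000 Ω
4.693 MΩ = 4693000 Ω
9.124 MΩ = 9124000 Ω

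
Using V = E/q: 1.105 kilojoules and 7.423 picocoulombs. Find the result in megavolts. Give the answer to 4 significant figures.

148900000 megavolts

(1.105e3) / (7.423e-12) = 0.148862e15 V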